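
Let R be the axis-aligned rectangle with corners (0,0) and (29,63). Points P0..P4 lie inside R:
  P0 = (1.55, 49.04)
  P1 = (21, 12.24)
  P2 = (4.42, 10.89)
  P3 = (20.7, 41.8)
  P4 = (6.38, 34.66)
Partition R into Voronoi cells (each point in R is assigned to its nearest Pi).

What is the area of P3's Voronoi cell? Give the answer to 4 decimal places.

Area of P3's cell: 520.7412

1. box [0,29]×[0,63]: [(0, 0) (29, 0) (29, 63) (0, 63)]
2. ⊥bis P3·P0 via (11.125,45.42): [(0, 15.9941) (0, 0) (29, 0) (29, 63) (17.7714, 63)]  |A|=1409.3186
3. ⊥bis P3·P1 via (20.85,27.02): [(4.1043, 26.8501) (29, 27.1027) (29, 63) (17.7714, 63)]  |A|=649.8001
4. ⊥bis P3·P2 via (12.56,26.345): [(5.3492, 30.1429) (11.4594, 26.9247) (29, 27.1027) (29, 63) (17.7714, 63)]  |A|=637.7372
5. ⊥bis P3·P4 via (13.54,38.23): [(10.6205, 44.0855) (19.138, 27.0026) (29, 27.1027) (29, 63) (17.7714, 63)]  |A|=520.7412
6. canonical 5-gon: [(10.6205, 44.0855) (19.138, 27.0026) (29, 27.1027) (29, 63) (17.7714, 63)]
7. shoelace: 520.7412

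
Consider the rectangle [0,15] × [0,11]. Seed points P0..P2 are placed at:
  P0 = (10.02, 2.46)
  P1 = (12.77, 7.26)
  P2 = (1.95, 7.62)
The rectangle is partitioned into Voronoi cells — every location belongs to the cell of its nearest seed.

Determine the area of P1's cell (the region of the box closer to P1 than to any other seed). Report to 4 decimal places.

Area of P1's cell: 45.7589

1. box [0,15]×[0,11]: [(0, 0) (15, 0) (15, 11) (0, 11)]
2. ⊥bis P1·P0 via (11.395,4.86): [(15, 2.7946) (15, 11) (0.6779, 11)]  |A|=58.759
3. ⊥bis P1·P2 via (7.36,7.44): [(7.3512, 7.1767) (15, 2.7946) (15, 11) (7.4784, 11)]  |A|=45.7589
4. canonical 4-gon: [(7.3512, 7.1767) (15, 2.7946) (15, 11) (7.4784, 11)]
5. shoelace: 45.7589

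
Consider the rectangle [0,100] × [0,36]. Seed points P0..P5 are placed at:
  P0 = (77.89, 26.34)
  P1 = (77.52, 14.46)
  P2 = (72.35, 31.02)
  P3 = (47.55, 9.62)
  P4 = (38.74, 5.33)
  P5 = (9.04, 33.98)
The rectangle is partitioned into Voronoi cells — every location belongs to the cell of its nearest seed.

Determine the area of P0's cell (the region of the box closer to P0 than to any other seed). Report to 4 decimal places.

1. box [0,100]×[0,36]: [(0, 0) (100, 0) (100, 36) (0, 36)]
2. ⊥bis P0·P1 via (77.705,20.4): [(0, 22.8201) (100, 19.7056) (100, 36) (0, 36)]  |A|=1473.7134
3. ⊥bis P0·P2 via (75.12,28.68): [(68.3709, 20.6907) (100, 19.7056) (100, 36) (81.3037, 36)]  |A|=400.8017
4. ⊥bis P0·P3 via (62.72,17.98): [(68.3709, 20.6907) (100, 19.7056) (100, 36) (81.3037, 36)]  |A|=400.8017
5. ⊥bis P0·P4 via (58.315,15.835): [(68.3709, 20.6907) (100, 19.7056) (100, 36) (81.3037, 36)]  |A|=400.8017
6. ⊥bis P0·P5 via (43.465,30.16): [(68.3709, 20.6907) (100, 19.7056) (100, 36) (81.3037, 36)]  |A|=400.8017
7. canonical 4-gon: [(68.3709, 20.6907) (100, 19.7056) (100, 36) (81.3037, 36)]
8. shoelace: 400.8017

Area of P0's cell: 400.8017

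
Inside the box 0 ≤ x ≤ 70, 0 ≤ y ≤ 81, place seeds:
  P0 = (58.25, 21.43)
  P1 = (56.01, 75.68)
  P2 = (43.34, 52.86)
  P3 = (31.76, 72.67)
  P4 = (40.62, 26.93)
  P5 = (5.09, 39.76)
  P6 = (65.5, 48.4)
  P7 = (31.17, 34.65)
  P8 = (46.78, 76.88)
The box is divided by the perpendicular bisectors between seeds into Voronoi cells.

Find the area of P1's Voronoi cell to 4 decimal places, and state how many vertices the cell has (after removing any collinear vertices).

1. box [0,70]×[0,81]: [(0, 0) (70, 0) (70, 81) (0, 81)]
2. ⊥bis P1·P0 via (57.13,48.555): [(0, 46.1961) (70, 49.0864) (70, 81) (0, 81)]  |A|=2335.1128
3. ⊥bis P1·P2 via (49.675,64.27): [(70, 52.9853) (70, 81) (19.5425, 81)]  |A|=706.7767
4. ⊥bis P1·P3 via (43.885,74.175): [(44.7769, 66.9895) (70, 52.9853) (70, 81) (43.0379, 81)]  |A|=542.1859
5. ⊥bis P1·P4 via (48.315,51.305): [(44.7769, 66.9895) (70, 52.9853) (70, 81) (43.0379, 81)]  |A|=542.1859
6. ⊥bis P1·P5 via (30.55,57.72): [(44.7769, 66.9895) (70, 52.9853) (70, 81) (43.0379, 81)]  |A|=542.1859
7. ⊥bis P1·P6 via (60.755,62.04): [(44.7769, 66.9895) (56.4124, 60.5293) (70, 65.2561) (70, 81) (43.0379, 81)]  |A|=458.8202
8. ⊥bis P1·P7 via (43.59,55.165): [(44.7769, 66.9895) (56.4124, 60.5293) (70, 65.2561) (70, 81) (43.0379, 81)]  |A|=458.8202
9. ⊥bis P1·P8 via (51.395,76.28): [(49.8229, 64.1879) (56.4124, 60.5293) (70, 65.2561) (70, 81) (52.0087, 81)]  |A|=350.4987
10. canonical 5-gon: [(49.8229, 64.1879) (56.4124, 60.5293) (70, 65.2561) (70, 81) (52.0087, 81)]
11. shoelace: 350.4987

Area of P1's cell: 350.4987 (5 vertices)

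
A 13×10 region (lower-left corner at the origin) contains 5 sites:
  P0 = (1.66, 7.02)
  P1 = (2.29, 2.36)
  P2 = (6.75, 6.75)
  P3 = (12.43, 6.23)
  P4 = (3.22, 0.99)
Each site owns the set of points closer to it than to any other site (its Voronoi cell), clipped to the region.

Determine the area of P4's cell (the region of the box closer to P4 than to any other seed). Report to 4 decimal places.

1. box [0,13]×[0,10]: [(0, 0) (13, 0) (13, 10) (0, 10)]
2. ⊥bis P4·P0 via (2.44,4.005): [(0, 3.3738) (0, 0) (13, 0) (13, 6.7369)]  |A|=65.7195
3. ⊥bis P4·P1 via (2.755,1.675): [(8.4949, 5.5714) (0.2875, 0) (13, 0) (13, 6.7369)]  |A|=50.5886
4. ⊥bis P4·P2 via (4.985,3.87): [(5.5124, 3.5468) (0.2875, 0) (11.2998, 0)]  |A|=19.5291
5. ⊥bis P4·P3 via (7.825,3.61): [(9.1182, 1.337) (5.5124, 3.5468) (0.2875, 0) (9.8789, 0)]  |A|=18.5793
6. canonical 4-gon: [(9.1182, 1.337) (5.5124, 3.5468) (0.2875, 0) (9.8789, 0)]
7. shoelace: 18.5793

Area of P4's cell: 18.5793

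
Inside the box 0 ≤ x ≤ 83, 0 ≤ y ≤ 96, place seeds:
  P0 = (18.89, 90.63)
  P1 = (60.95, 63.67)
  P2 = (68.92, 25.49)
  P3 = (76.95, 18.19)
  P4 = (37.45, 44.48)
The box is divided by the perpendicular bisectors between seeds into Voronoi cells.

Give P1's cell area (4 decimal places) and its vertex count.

Area of P1's cell: 1919.8839 (5 vertices)

1. box [0,83]×[0,96]: [(0, 0) (83, 0) (83, 96) (0, 96)]
2. ⊥bis P1·P0 via (39.92,77.15): [(0, 14.8712) (0, 0) (83, 0) (83, 96) (52.0026, 96)]  |A|=5858.5452
3. ⊥bis P1·P2 via (64.935,44.58): [(11.9538, 33.5203) (83, 48.351) (83, 96) (52.0026, 96)]  |A|=2660.9913
4. ⊥bis P1·P3 via (68.95,40.93): [(11.9538, 33.5203) (83, 48.351) (83, 96) (52.0026, 96)]  |A|=2660.9913
5. ⊥bis P1·P4 via (49.2,54.075): [(35.7146, 70.5892) (58.116, 43.1565) (83, 48.351) (83, 96) (52.0026, 96)]  |A|=1919.8839
6. canonical 5-gon: [(35.7146, 70.5892) (58.116, 43.1565) (83, 48.351) (83, 96) (52.0026, 96)]
7. shoelace: 1919.8839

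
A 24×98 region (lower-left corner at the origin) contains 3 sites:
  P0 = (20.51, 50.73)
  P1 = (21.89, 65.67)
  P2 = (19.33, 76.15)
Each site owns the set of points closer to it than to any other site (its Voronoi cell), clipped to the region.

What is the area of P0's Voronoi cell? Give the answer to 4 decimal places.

Area of P0's cell: 1417.1952

1. box [0,24]×[0,98]: [(0, 0) (24, 0) (24, 98) (0, 98)]
2. ⊥bis P0·P1 via (21.2,58.2): [(0, 60.1582) (0, 0) (24, 0) (24, 57.9414)]  |A|=1417.1952
3. ⊥bis P0·P2 via (19.92,63.44): [(0, 60.1582) (0, 0) (24, 0) (24, 57.9414)]  |A|=1417.1952
4. canonical 4-gon: [(0, 60.1582) (0, 0) (24, 0) (24, 57.9414)]
5. shoelace: 1417.1952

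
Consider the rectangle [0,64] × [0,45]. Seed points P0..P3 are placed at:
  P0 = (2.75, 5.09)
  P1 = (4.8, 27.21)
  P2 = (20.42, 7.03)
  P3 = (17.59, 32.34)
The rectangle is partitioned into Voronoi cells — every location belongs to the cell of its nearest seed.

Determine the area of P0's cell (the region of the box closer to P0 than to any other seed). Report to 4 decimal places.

1. box [0,64]×[0,45]: [(0, 0) (64, 0) (64, 45) (0, 45)]
2. ⊥bis P0·P1 via (3.775,16.15): [(0, 16.4999) (0, 0) (64, 0) (64, 10.5686)]  |A|=866.1895
3. ⊥bis P0·P2 via (11.585,6.06): [(10.5461, 15.5225) (0, 16.4999) (0, 0) (12.2503, 0)]  |A|=182.0824
4. ⊥bis P0·P3 via (10.17,18.715): [(10.5461, 15.5225) (0, 16.4999) (0, 0) (12.2503, 0)]  |A|=182.0824
5. canonical 4-gon: [(10.5461, 15.5225) (0, 16.4999) (0, 0) (12.2503, 0)]
6. shoelace: 182.0824

Area of P0's cell: 182.0824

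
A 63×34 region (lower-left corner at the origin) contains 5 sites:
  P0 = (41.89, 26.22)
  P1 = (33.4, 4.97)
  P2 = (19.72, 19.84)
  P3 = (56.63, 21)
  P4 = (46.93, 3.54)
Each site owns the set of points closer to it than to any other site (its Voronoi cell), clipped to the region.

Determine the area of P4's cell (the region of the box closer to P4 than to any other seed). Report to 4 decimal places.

Area of P4's cell: 263.8493

1. box [0,63]×[0,34]: [(0, 0) (63, 0) (63, 34) (0, 34)]
2. ⊥bis P4·P0 via (44.41,14.88): [(0, 5.0111) (0, 0) (63, 0) (63, 19.0111)]  |A|=756.7
3. ⊥bis P4·P1 via (40.165,4.255): [(41.2129, 14.1695) (39.7153, 0) (63, 0) (63, 19.0111)]  |A|=372.0654
4. ⊥bis P4·P2 via (33.325,11.69): [(41.2129, 14.1695) (39.7153, 0) (63, 0) (63, 19.0111)]  |A|=372.0654
5. ⊥bis P4·P3 via (51.78,12.27): [(46.3186, 15.3041) (41.2129, 14.1695) (39.7153, 0) (63, 0) (63, 6.0367)]  |A|=263.8493
6. canonical 5-gon: [(46.3186, 15.3041) (41.2129, 14.1695) (39.7153, 0) (63, 0) (63, 6.0367)]
7. shoelace: 263.8493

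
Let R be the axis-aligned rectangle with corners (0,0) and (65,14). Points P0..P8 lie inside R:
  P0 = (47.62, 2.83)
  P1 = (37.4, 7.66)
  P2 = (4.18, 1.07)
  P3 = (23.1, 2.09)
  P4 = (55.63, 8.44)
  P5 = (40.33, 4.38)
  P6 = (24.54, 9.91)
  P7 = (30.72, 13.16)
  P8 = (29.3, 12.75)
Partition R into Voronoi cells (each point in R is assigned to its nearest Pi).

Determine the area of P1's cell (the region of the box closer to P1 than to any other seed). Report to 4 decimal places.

1. box [0,65]×[0,14]: [(0, 0) (65, 0) (65, 14) (0, 14)]
2. ⊥bis P1·P0 via (42.51,5.245): [(0, 0) (40.0312, 0) (46.6476, 14) (0, 14)]  |A|=606.7518
3. ⊥bis P1·P2 via (20.79,4.365): [(21.6559, 0) (40.0312, 0) (46.6476, 14) (18.8787, 14)]  |A|=323.0099
4. ⊥bis P1·P3 via (30.25,4.875): [(32.1489, 0) (40.0312, 0) (46.6476, 14) (26.6957, 14)]  |A|=194.8398
5. ⊥bis P1·P4 via (46.515,8.05): [(32.1489, 0) (40.0312, 0) (46.2926, 13.2487) (46.2604, 14) (26.6957, 14)]  |A|=194.6943
6. ⊥bis P1·P5 via (38.865,6.02): [(32.1429, 0.0152) (45.807, 12.2212) (46.2926, 13.2487) (46.2604, 14) (26.6957, 14)]  |A|=146.3882
7. ⊥bis P1·P6 via (30.97,8.785): [(30.2748, 4.8114) (32.1429, 0.0152) (45.807, 12.2212) (46.2926, 13.2487) (46.2604, 14) (31.8824, 14)]  |A|=122.5589
8. ⊥bis P1·P7 via (34.06,10.41): [(30.4972, 6.0829) (30.2748, 4.8114) (32.1429, 0.0152) (45.807, 12.2212) (46.2926, 13.2487) (46.2604, 14) (37.0158, 14)]  |A|=102.2379
9. ⊥bis P1·P8 via (33.35,10.205): [(31.6055, 7.429) (30.396, 5.5041) (30.2748, 4.8114) (32.1429, 0.0152) (45.807, 12.2212) (46.2926, 13.2487) (46.2604, 14) (37.0158, 14)]  |A|=101.9854
10. canonical 8-gon: [(31.6055, 7.429) (30.396, 5.5041) (30.2748, 4.8114) (32.1429, 0.0152) (45.807, 12.2212) (46.2926, 13.2487) (46.2604, 14) (37.0158, 14)]
11. shoelace: 101.9854

Area of P1's cell: 101.9854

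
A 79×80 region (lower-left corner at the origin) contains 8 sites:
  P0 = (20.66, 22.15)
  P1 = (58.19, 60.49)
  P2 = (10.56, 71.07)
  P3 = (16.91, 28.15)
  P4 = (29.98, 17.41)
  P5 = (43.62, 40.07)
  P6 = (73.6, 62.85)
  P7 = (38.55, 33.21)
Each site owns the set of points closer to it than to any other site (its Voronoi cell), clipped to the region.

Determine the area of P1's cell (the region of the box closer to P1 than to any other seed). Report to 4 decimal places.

1. box [0,79]×[0,80]: [(0, 0) (79, 0) (79, 80) (0, 80)]
2. ⊥bis P1·P0 via (39.425,41.32): [(0, 79.9121) (79, 2.5811) (79, 80) (0, 80)]  |A|=3061.5198
3. ⊥bis P1·P2 via (34.375,65.78): [(30.8141, 49.749) (79, 2.5811) (79, 80) (37.5337, 80)]  |A|=2492.45
4. ⊥bis P1·P3 via (37.55,44.32): [(31.3625, 52.218) (41.4638, 39.3243) (79, 2.5811) (79, 80) (37.5337, 80)]  |A|=2476.4445
5. ⊥bis P1·P4 via (44.085,38.95): [(31.3625, 52.218) (39.3046, 42.0803) (79, 16.0867) (79, 80) (37.5337, 80)]  |A|=2196.3316
6. ⊥bis P1·P5 via (50.905,50.28): [(33.6645, 62.5814) (79, 30.2338) (79, 80) (37.5337, 80)]  |A|=1489.2319
7. ⊥bis P1·P6 via (65.895,61.67): [(33.6645, 62.5814) (69.6923, 36.875) (63.0878, 80) (37.5337, 80)]  |A|=914.5202
8. ⊥bis P1·P7 via (48.37,46.85): [(33.6645, 62.5814) (69.6923, 36.875) (63.0878, 80) (37.5337, 80)]  |A|=914.5202
9. canonical 4-gon: [(33.6645, 62.5814) (69.6923, 36.875) (63.0878, 80) (37.5337, 80)]
10. shoelace: 914.5202

Area of P1's cell: 914.5202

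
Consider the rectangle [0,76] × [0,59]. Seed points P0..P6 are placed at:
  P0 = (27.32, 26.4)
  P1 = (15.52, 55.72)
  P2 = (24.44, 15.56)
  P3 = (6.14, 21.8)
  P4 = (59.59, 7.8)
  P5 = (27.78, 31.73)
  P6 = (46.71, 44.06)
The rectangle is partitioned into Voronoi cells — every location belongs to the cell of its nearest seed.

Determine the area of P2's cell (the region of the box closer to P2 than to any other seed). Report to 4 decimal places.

Area of P2's cell: 583.9704

1. box [0,76]×[0,59]: [(0, 0) (76, 0) (76, 59) (0, 59)]
2. ⊥bis P2·P0 via (25.88,20.98): [(0, 27.8559) (0, 0) (76, 0) (76, 7.664)]  |A|=1349.7544
3. ⊥bis P2·P1 via (19.98,35.64): [(0, 27.8559) (0, 0) (76, 0) (76, 7.664)]  |A|=1349.7544
4. ⊥bis P2·P3 via (15.29,18.68): [(16.8888, 23.3688) (8.9204, 0) (76, 0) (76, 7.664)]  |A|=1010.2984
5. ⊥bis P2·P4 via (42.015,11.68): [(43.0604, 16.4155) (16.8888, 23.3688) (8.9204, 0) (39.4364, 0)]  |A|=583.9704
6. ⊥bis P2·P5 via (26.11,23.645): [(43.0604, 16.4155) (16.8888, 23.3688) (8.9204, 0) (39.4364, 0)]  |A|=583.9704
7. ⊥bis P2·P6 via (35.575,29.81): [(43.0604, 16.4155) (16.8888, 23.3688) (8.9204, 0) (39.4364, 0)]  |A|=583.9704
8. canonical 4-gon: [(43.0604, 16.4155) (16.8888, 23.3688) (8.9204, 0) (39.4364, 0)]
9. shoelace: 583.9704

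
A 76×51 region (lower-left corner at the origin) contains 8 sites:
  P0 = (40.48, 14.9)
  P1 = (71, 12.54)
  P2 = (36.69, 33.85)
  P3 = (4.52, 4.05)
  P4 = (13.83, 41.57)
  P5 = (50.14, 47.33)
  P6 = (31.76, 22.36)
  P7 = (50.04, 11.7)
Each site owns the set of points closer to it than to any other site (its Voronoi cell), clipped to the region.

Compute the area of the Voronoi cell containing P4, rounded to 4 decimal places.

Area of P4's cell: 659.6563

1. box [0,76]×[0,51]: [(0, 0) (76, 0) (76, 51) (0, 51)]
2. ⊥bis P4·P0 via (27.155,28.235): [(0, 1.1004) (49.9371, 51) (0, 51)]  |A|=1245.9212
3. ⊥bis P4·P1 via (42.415,27.055): [(0, 1.1004) (49.9371, 51) (0, 51)]  |A|=1245.9212
4. ⊥bis P4·P2 via (25.26,37.71): [(0, 1.1004) (19.4653, 20.5511) (29.7481, 51) (0, 51)]  |A|=938.5551
5. ⊥bis P4·P3 via (9.175,22.81): [(0, 25.0866) (19.2293, 20.3152) (19.4653, 20.5511) (29.7481, 51) (0, 51)]  |A|=707.9361
6. ⊥bis P4·P5 via (31.985,44.45): [(0, 25.0866) (19.2293, 20.3152) (19.4653, 20.5511) (29.7481, 51) (0, 51)]  |A|=707.9361
7. ⊥bis P4·P6 via (22.795,31.965): [(0, 25.0866) (12.186, 22.0629) (23.5615, 32.6804) (29.7481, 51) (0, 51)]  |A|=659.6563
8. ⊥bis P4·P7 via (31.935,26.635): [(0, 25.0866) (12.186, 22.0629) (23.5615, 32.6804) (29.7481, 51) (0, 51)]  |A|=659.6563
9. canonical 5-gon: [(0, 25.0866) (12.186, 22.0629) (23.5615, 32.6804) (29.7481, 51) (0, 51)]
10. shoelace: 659.6563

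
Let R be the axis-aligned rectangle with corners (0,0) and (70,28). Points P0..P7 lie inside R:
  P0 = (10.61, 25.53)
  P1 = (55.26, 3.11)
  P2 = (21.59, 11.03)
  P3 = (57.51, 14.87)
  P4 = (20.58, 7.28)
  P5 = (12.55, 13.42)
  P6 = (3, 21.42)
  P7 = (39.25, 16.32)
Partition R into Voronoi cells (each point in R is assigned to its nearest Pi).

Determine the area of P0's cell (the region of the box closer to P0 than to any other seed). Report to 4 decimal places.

1. box [0,70]×[0,28]: [(0, 0) (70, 0) (70, 28) (0, 28)]
2. ⊥bis P0·P1 via (32.935,14.32): [(0, 0) (25.7445, 0) (39.8041, 28) (0, 28)]  |A|=917.6809
3. ⊥bis P0·P2 via (16.1,18.28): [(0, 6.0884) (28.9361, 28) (0, 28)]  |A|=317.0175
4. ⊥bis P0·P3 via (34.06,20.2): [(0, 6.0884) (28.9361, 28) (0, 28)]  |A|=317.0175
5. ⊥bis P0·P4 via (15.595,16.405): [(0, 7.8854) (8.5191, 12.5394) (28.9361, 28) (0, 28)]  |A|=309.3631
6. ⊥bis P0·P5 via (11.58,19.475): [(0, 17.6199) (19.3143, 20.714) (28.9361, 28) (0, 28)]  |A|=205.656
7. ⊥bis P0·P6 via (6.805,23.475): [(9.1735, 19.0895) (19.3143, 20.714) (28.9361, 28) (4.3611, 28)]  |A|=138.615
8. ⊥bis P0·P7 via (24.93,20.925): [(9.1735, 19.0895) (19.3143, 20.714) (26.648, 26.2674) (27.2052, 28) (4.3611, 28)]  |A|=137.1155
9. canonical 5-gon: [(9.1735, 19.0895) (19.3143, 20.714) (26.648, 26.2674) (27.2052, 28) (4.3611, 28)]
10. shoelace: 137.1155

Area of P0's cell: 137.1155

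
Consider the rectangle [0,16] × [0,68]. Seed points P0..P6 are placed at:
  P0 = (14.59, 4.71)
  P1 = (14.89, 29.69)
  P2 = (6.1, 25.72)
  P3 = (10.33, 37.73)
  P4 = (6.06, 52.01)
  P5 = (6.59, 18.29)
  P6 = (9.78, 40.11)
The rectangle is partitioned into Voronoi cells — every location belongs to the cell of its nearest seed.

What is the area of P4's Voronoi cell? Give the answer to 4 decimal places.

Area of P4's cell: 350.6399

1. box [0,16]×[0,68]: [(0, 0) (16, 0) (16, 68) (0, 68)]
2. ⊥bis P4·P0 via (10.325,28.36): [(0, 26.498) (16, 29.3834) (16, 68) (0, 68)]  |A|=640.9486
3. ⊥bis P4·P1 via (10.475,40.85): [(0, 36.706) (16, 43.0357) (16, 68) (0, 68)]  |A|=450.0661
4. ⊥bis P4·P2 via (6.08,38.865): [(0, 38.8557) (5.455, 38.864) (16, 43.0357) (16, 68) (0, 68)]  |A|=444.2026
5. ⊥bis P4·P3 via (8.195,44.87): [(0, 42.4195) (16, 47.2038) (16, 68) (0, 68)]  |A|=371.0129
6. ⊥bis P4·P5 via (6.325,35.15): [(0, 42.4195) (16, 47.2038) (16, 68) (0, 68)]  |A|=371.0129
7. ⊥bis P4·P6 via (7.92,46.06): [(0, 43.5842) (16, 48.5858) (16, 68) (0, 68)]  |A|=350.6399
8. canonical 4-gon: [(0, 43.5842) (16, 48.5858) (16, 68) (0, 68)]
9. shoelace: 350.6399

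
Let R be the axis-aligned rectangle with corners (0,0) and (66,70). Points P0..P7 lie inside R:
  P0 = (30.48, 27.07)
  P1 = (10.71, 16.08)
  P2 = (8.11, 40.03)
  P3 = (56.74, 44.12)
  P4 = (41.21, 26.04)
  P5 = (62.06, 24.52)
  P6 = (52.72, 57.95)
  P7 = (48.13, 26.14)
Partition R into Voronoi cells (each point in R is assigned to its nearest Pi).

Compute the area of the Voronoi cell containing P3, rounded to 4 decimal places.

Area of P3's cell: 373.0095

1. box [0,66]×[0,70]: [(0, 0) (66, 0) (66, 70) (0, 70)]
2. ⊥bis P3·P0 via (43.61,35.595): [(66, 1.1105) (66, 70) (21.2716, 70)]  |A|=1540.658
3. ⊥bis P3·P1 via (33.725,30.1): [(66, 1.1105) (66, 70) (21.2716, 70)]  |A|=1540.658
4. ⊥bis P3·P2 via (32.425,42.075): [(31.3866, 54.4211) (66, 1.1105) (66, 70) (30.0764, 70)]  |A|=1472.074
5. ⊥bis P3·P4 via (48.975,35.08): [(31.3866, 54.4211) (37.6012, 44.8497) (66, 20.4562) (66, 70) (30.0764, 70)]  |A|=1197.3756
6. ⊥bis P3·P5 via (59.4,34.32): [(31.3866, 54.4211) (37.6012, 44.8497) (52.1506, 32.3523) (66, 36.1114) (66, 70) (30.0764, 70)]  |A|=1088.9677
7. ⊥bis P3·P6 via (54.73,51.035): [(36.9422, 45.8646) (37.6012, 44.8497) (52.1506, 32.3523) (66, 36.1114) (66, 54.3109)]  |A|=389.8372
8. ⊥bis P3·P7 via (52.435,35.13): [(36.9422, 45.8646) (37.6012, 44.8497) (44.4843, 38.9373) (56.0343, 33.4064) (66, 36.1114) (66, 54.3109)]  |A|=373.0095
9. canonical 6-gon: [(36.9422, 45.8646) (37.6012, 44.8497) (44.4843, 38.9373) (56.0343, 33.4064) (66, 36.1114) (66, 54.3109)]
10. shoelace: 373.0095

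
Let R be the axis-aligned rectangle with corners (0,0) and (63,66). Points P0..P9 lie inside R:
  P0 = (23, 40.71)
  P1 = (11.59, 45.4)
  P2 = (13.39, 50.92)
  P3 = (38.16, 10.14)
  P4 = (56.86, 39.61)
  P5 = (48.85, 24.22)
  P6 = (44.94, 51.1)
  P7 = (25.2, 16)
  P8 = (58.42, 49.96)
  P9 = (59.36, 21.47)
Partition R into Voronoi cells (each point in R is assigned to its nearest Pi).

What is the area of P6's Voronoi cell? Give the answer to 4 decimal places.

Area of P6's cell: 537.4837

1. box [0,63]×[0,66]: [(0, 0) (63, 0) (63, 66) (0, 66)]
2. ⊥bis P6·P0 via (33.97,45.905): [(55.709, 0) (63, 0) (63, 66) (24.4537, 66)]  |A|=1512.6311
3. ⊥bis P6·P1 via (28.265,48.25): [(25.6704, 63.4309) (55.709, 0) (63, 0) (63, 66) (25.2313, 66)]  |A|=1511.6323
4. ⊥bis P6·P2 via (29.165,51.01): [(29.1359, 56.1129) (55.709, 0) (63, 0) (63, 66) (29.0795, 66)]  |A|=1489.7636
5. ⊥bis P6·P3 via (41.55,30.62): [(29.1359, 56.1129) (41.1794, 30.6813) (63, 27.0694) (63, 66) (29.0795, 66)]  |A|=1082.5782
6. ⊥bis P6·P4 via (50.9,45.355): [(29.1359, 56.1129) (39.722, 33.7587) (63, 57.9078) (63, 66) (29.0795, 66)]  |A|=692.7076
7. ⊥bis P6·P5 via (46.895,37.66): [(29.1359, 56.1129) (38.4559, 36.4324) (42.9261, 37.0827) (63, 57.9078) (63, 66) (29.0795, 66)]  |A|=686.3199
8. ⊥bis P6·P7 via (35.07,33.55): [(29.1359, 56.1129) (38.4559, 36.4324) (42.9261, 37.0827) (63, 57.9078) (63, 66) (29.0795, 66)]  |A|=686.3199
9. ⊥bis P6·P8 via (51.68,50.53): [(29.1359, 56.1129) (38.4559, 36.4324) (42.9261, 37.0827) (51.2753, 45.7443) (52.9883, 66) (29.0795, 66)]  |A|=537.4837
10. ⊥bis P6·P9 via (52.15,36.285): [(29.1359, 56.1129) (38.4559, 36.4324) (42.9261, 37.0827) (51.2753, 45.7443) (52.9883, 66) (29.0795, 66)]  |A|=537.4837
11. canonical 6-gon: [(29.1359, 56.1129) (38.4559, 36.4324) (42.9261, 37.0827) (51.2753, 45.7443) (52.9883, 66) (29.0795, 66)]
12. shoelace: 537.4837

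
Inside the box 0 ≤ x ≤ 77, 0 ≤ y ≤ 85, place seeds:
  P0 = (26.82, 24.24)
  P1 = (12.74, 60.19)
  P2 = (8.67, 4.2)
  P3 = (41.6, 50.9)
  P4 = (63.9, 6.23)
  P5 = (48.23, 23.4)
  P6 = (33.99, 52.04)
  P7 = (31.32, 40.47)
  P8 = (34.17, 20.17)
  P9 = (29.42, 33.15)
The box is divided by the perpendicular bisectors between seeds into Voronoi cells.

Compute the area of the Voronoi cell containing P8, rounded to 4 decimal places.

1. box [0,77]×[0,85]: [(0, 0) (77, 0) (77, 85) (0, 85)]
2. ⊥bis P8·P0 via (30.495,22.205): [(18.1992, 0) (77, 0) (77, 85) (65.2672, 85)]  |A|=2997.6794
3. ⊥bis P8·P1 via (23.455,40.18): [(47.6113, 53.1153) (18.1992, 0) (77, 0) (77, 68.8524)]  |A|=2573.3522
4. ⊥bis P8·P2 via (21.42,12.185): [(47.6113, 53.1153) (23.2916, 9.1965) (29.0512, 0) (77, 0) (77, 68.8524)]  |A|=2523.4522
5. ⊥bis P8·P3 via (37.885,35.535): [(37.8774, 35.5368) (23.2916, 9.1965) (29.0512, 0) (77, 0) (77, 26.0776)]  |A|=1505.0106
6. ⊥bis P8·P4 via (49.035,13.2): [(57.3059, 30.8394) (37.8774, 35.5368) (23.2916, 9.1965) (29.0512, 0) (42.8457, 0)]  |A|=721.5738
7. ⊥bis P8·P5 via (41.2,21.785): [(45.1001, 4.808) (38.0504, 35.495) (37.8774, 35.5368) (23.2916, 9.1965) (29.0512, 0) (42.8457, 0)]  |A|=442.5383
8. ⊥bis P8·P6 via (34.08,36.105): [(45.1001, 4.808) (38.0504, 35.495) (37.8774, 35.5368) (23.2916, 9.1965) (29.0512, 0) (42.8457, 0)]  |A|=442.5383
9. ⊥bis P8·P7 via (32.745,30.32): [(45.1001, 4.808) (39.0363, 31.2033) (35.1777, 30.6615) (23.2916, 9.1965) (29.0512, 0) (42.8457, 0)]  |A|=433.513
10. ⊥bis P8·P9 via (31.795,26.66): [(45.1001, 4.808) (39.4376, 29.4568) (33.2585, 27.1956) (23.2916, 9.1965) (29.0512, 0) (42.8457, 0)]  |A|=421.4964
11. canonical 6-gon: [(45.1001, 4.808) (39.4376, 29.4568) (33.2585, 27.1956) (23.2916, 9.1965) (29.0512, 0) (42.8457, 0)]
12. shoelace: 421.4964

Area of P8's cell: 421.4964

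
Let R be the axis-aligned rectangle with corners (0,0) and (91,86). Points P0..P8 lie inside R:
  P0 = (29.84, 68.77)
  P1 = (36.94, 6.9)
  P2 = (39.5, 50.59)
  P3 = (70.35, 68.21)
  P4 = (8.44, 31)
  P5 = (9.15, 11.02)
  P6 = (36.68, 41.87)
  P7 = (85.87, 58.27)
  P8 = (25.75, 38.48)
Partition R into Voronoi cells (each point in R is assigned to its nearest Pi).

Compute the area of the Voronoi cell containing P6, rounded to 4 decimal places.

Area of P6's cell: 632.4452

1. box [0,91]×[0,86]: [(0, 0) (91, 0) (91, 86) (0, 86)]
2. ⊥bis P6·P0 via (33.26,55.32): [(0, 46.8628) (0, 0) (91, 0) (91, 70.0018)]  |A|=5317.3418
3. ⊥bis P6·P1 via (36.81,24.385): [(0, 46.8628) (0, 24.1113) (91, 24.7879) (91, 70.0018)]  |A|=3092.4273
4. ⊥bis P6·P2 via (38.09,46.23): [(20.2283, 52.0064) (0, 46.8628) (0, 24.1113) (91, 24.7879) (91, 29.1192)]  |A|=1645.7605
5. ⊥bis P6·P3 via (53.515,55.04): [(67.9652, 36.5685) (20.2283, 52.0064) (0, 46.8628) (0, 24.1113) (77.2611, 24.6858)]  |A|=1513.7724
6. ⊥bis P6·P4 via (22.56,36.435): [(67.9652, 36.5685) (20.2283, 52.0064) (16.8928, 51.1582) (27.2257, 24.3137) (77.2611, 24.6858)]  |A|=955.1289
7. ⊥bis P6·P5 via (22.915,26.445): [(67.9652, 36.5685) (20.2283, 52.0064) (16.8928, 51.1582) (27.2257, 24.3137) (77.2611, 24.6858)]  |A|=955.1289
8. ⊥bis P6·P7 via (61.275,50.07): [(65.5119, 37.3619) (20.2283, 52.0064) (16.8928, 51.1582) (27.2257, 24.3137) (69.7567, 24.63)]  |A|=896.3494
9. ⊥bis P6·P8 via (31.215,40.175): [(65.5119, 37.3619) (28.3612, 49.3762) (36.114, 24.3798) (69.7567, 24.63)]  |A|=632.4452
10. canonical 4-gon: [(65.5119, 37.3619) (28.3612, 49.3762) (36.114, 24.3798) (69.7567, 24.63)]
11. shoelace: 632.4452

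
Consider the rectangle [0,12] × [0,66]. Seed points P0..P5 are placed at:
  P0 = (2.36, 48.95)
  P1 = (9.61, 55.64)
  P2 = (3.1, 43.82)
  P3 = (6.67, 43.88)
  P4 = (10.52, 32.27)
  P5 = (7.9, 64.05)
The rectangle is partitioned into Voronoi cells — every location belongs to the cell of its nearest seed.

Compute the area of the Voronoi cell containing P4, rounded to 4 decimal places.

Area of P4's cell: 442.6852

1. box [0,12]×[0,66]: [(0, 0) (12, 0) (12, 66) (0, 66)]
2. ⊥bis P4·P0 via (6.44,40.61): [(0, 37.4595) (0, 0) (12, 0) (12, 43.33)]  |A|=484.737
3. ⊥bis P4·P1 via (10.065,43.955): [(0, 37.4595) (0, 0) (12, 0) (12, 43.33)]  |A|=484.737
4. ⊥bis P4·P2 via (6.81,38.045): [(0, 33.6701) (0, 0) (12, 0) (12, 41.3792)]  |A|=450.2956
5. ⊥bis P4·P3 via (8.595,38.075): [(5.0021, 36.8836) (0, 33.6701) (0, 0) (12, 0) (12, 39.2041)]  |A|=442.6852
6. ⊥bis P4·P5 via (9.21,48.16): [(5.0021, 36.8836) (0, 33.6701) (0, 0) (12, 0) (12, 39.2041)]  |A|=442.6852
7. canonical 5-gon: [(5.0021, 36.8836) (0, 33.6701) (0, 0) (12, 0) (12, 39.2041)]
8. shoelace: 442.6852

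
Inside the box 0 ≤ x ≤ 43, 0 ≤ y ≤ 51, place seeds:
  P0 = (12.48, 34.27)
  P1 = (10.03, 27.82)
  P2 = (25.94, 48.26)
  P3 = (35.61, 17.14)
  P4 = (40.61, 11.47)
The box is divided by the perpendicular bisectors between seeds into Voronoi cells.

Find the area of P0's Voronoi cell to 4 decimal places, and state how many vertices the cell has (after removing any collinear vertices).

1. box [0,43]×[0,51]: [(0, 0) (43, 0) (43, 51) (0, 51)]
2. ⊥bis P0·P1 via (11.255,31.045): [(0, 35.3202) (43, 18.9868) (43, 51) (0, 51)]  |A|=1025.4
3. ⊥bis P0·P2 via (19.21,41.265): [(0, 35.3202) (41.9514, 19.3851) (9.0917, 51) (0, 51)]  |A|=472.612
4. ⊥bis P0·P3 via (24.045,25.705): [(0, 35.3202) (24.3235, 26.081) (28.7623, 32.0746) (9.0917, 51) (0, 51)]  |A|=404.9238
5. ⊥bis P0·P4 via (26.545,22.87): [(0, 35.3202) (24.3235, 26.081) (28.7623, 32.0746) (9.0917, 51) (0, 51)]  |A|=404.9238
6. canonical 5-gon: [(0, 35.3202) (24.3235, 26.081) (28.7623, 32.0746) (9.0917, 51) (0, 51)]
7. shoelace: 404.9238

Area of P0's cell: 404.9238 (5 vertices)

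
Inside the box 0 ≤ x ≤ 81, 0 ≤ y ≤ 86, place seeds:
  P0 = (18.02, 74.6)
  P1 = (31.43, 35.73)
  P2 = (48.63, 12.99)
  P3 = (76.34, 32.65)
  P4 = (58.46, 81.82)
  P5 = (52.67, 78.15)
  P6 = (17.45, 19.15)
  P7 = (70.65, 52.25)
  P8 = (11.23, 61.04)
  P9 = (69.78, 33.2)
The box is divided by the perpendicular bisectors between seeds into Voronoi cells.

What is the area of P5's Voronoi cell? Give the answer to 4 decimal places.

1. box [0,81]×[0,86]: [(0, 0) (81, 0) (81, 86) (0, 86)]
2. ⊥bis P5·P0 via (35.345,76.375): [(43.1699, 0) (81, 0) (81, 86) (34.3589, 86)]  |A|=3632.264
3. ⊥bis P5·P1 via (42.05,56.94): [(37.0813, 59.4279) (81, 37.4375) (81, 86) (34.3589, 86)]  |A|=1686.0791
4. ⊥bis P5·P2 via (50.65,45.57): [(37.0813, 59.4279) (66.7517, 44.5717) (81, 43.6883) (81, 86) (34.3589, 86)]  |A|=1641.5474
5. ⊥bis P5·P3 via (64.505,55.4): [(37.0813, 59.4279) (55.0005, 50.4556) (81, 63.981) (81, 86) (34.3589, 86)]  |A|=1341.0196
6. ⊥bis P5·P4 via (55.565,79.985): [(37.0813, 59.4279) (55.0005, 50.4556) (69.5009, 57.999) (51.7524, 86) (34.3589, 86)]  |A|=804.9383
7. ⊥bis P5·P6 via (35.06,48.65): [(37.0813, 59.4279) (55.0005, 50.4556) (69.5009, 57.999) (51.7524, 86) (34.3589, 86)]  |A|=804.9383
8. ⊥bis P5·P7 via (61.66,65.2): [(37.0813, 59.4279) (46.5302, 54.6967) (63.9353, 66.7795) (51.7524, 86) (34.3589, 86)]  |A|=632.2042
9. ⊥bis P5·P8 via (31.95,69.595): [(37.0813, 59.4279) (46.5302, 54.6967) (63.9353, 66.7795) (51.7524, 86) (34.3589, 86)]  |A|=632.2042
10. ⊥bis P5·P9 via (61.225,55.675): [(37.0813, 59.4279) (46.5302, 54.6967) (63.9353, 66.7795) (51.7524, 86) (34.3589, 86)]  |A|=632.2042
11. canonical 5-gon: [(37.0813, 59.4279) (46.5302, 54.6967) (63.9353, 66.7795) (51.7524, 86) (34.3589, 86)]
12. shoelace: 632.2042

Area of P5's cell: 632.2042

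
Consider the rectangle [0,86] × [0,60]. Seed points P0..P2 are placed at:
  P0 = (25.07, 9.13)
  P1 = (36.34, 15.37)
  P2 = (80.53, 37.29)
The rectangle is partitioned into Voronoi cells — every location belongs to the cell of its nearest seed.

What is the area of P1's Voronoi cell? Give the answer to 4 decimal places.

Area of P1's cell: 2144.2437

1. box [0,86]×[0,60]: [(0, 0) (86, 0) (86, 60) (0, 60)]
2. ⊥bis P1·P0 via (30.705,12.25): [(37.4876, 0) (86, 0) (86, 60) (4.2667, 60)]  |A|=3907.3717
3. ⊥bis P1·P2 via (58.435,26.33): [(37.4876, 0) (71.4957, 0) (41.7333, 60) (4.2667, 60)]  |A|=2144.2437
4. canonical 4-gon: [(37.4876, 0) (71.4957, 0) (41.7333, 60) (4.2667, 60)]
5. shoelace: 2144.2437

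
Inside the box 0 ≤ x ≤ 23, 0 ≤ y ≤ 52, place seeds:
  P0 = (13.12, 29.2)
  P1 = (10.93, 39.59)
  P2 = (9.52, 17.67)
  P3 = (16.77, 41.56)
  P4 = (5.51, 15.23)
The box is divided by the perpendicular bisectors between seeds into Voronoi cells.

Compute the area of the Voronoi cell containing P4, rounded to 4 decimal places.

Area of P4's cell: 251.3173

1. box [0,23]×[0,52]: [(0, 0) (23, 0) (23, 52) (0, 52)]
2. ⊥bis P4·P0 via (9.315,22.215): [(0, 27.2892) (0, 0) (23, 0) (23, 14.7603)]  |A|=483.5692
3. ⊥bis P4·P1 via (8.22,27.41): [(0, 27.2892) (0, 0) (23, 0) (23, 14.7603)]  |A|=483.5692
4. ⊥bis P4·P2 via (7.515,16.45): [(1.3755, 26.54) (0, 27.2892) (0, 0) (17.5245, 0)]  |A|=251.3173
5. ⊥bis P4·P3 via (11.14,28.395): [(1.3755, 26.54) (0, 27.2892) (0, 0) (17.5245, 0)]  |A|=251.3173
6. canonical 4-gon: [(1.3755, 26.54) (0, 27.2892) (0, 0) (17.5245, 0)]
7. shoelace: 251.3173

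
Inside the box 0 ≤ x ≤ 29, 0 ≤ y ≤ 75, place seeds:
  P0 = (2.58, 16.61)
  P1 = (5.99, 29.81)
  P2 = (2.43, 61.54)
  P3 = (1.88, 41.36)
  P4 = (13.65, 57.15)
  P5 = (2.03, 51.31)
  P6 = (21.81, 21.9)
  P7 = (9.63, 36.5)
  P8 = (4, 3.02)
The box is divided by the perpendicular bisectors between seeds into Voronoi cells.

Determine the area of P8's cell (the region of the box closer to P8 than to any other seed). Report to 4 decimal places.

Area of P8's cell: 211.9325

1. box [0,29]×[0,75]: [(0, 0) (29, 0) (29, 75) (0, 75)]
2. ⊥bis P8·P0 via (3.29,9.815): [(0, 9.4712) (0, 0) (29, 0) (29, 12.5014)]  |A|=318.6032
3. ⊥bis P8·P1 via (4.995,16.415): [(0, 9.4712) (0, 0) (29, 0) (29, 12.5014)]  |A|=318.6032
4. ⊥bis P8·P2 via (3.215,32.28): [(0, 9.4712) (0, 0) (29, 0) (29, 12.5014)]  |A|=318.6032
5. ⊥bis P8·P3 via (2.94,22.19): [(0, 9.4712) (0, 0) (29, 0) (29, 12.5014)]  |A|=318.6032
6. ⊥bis P8·P4 via (8.825,30.085): [(0, 9.4712) (0, 0) (29, 0) (29, 12.5014)]  |A|=318.6032
7. ⊥bis P8·P5 via (3.015,27.165): [(0, 9.4712) (0, 0) (29, 0) (29, 12.5014)]  |A|=318.6032
8. ⊥bis P8·P6 via (12.905,12.46): [(14.4705, 10.9832) (0, 9.4712) (0, 0) (26.1136, 0)]  |A|=211.9325
9. ⊥bis P8·P7 via (6.815,19.76): [(14.4705, 10.9832) (0, 9.4712) (0, 0) (26.1136, 0)]  |A|=211.9325
10. canonical 4-gon: [(14.4705, 10.9832) (0, 9.4712) (0, 0) (26.1136, 0)]
11. shoelace: 211.9325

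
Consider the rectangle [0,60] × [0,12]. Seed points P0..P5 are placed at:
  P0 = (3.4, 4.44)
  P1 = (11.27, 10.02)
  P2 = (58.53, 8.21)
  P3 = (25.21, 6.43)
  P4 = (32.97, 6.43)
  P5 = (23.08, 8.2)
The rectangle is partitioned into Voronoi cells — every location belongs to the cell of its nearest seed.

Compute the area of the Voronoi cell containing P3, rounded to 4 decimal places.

1. box [0,60]×[0,12]: [(0, 0) (60, 0) (60, 12) (0, 12)]
2. ⊥bis P3·P0 via (14.305,5.435): [(14.8009, 0) (60, 0) (60, 12) (13.706, 12)]  |A|=548.9586
3. ⊥bis P3·P1 via (18.24,8.225): [(16.1218, 0) (60, 0) (60, 12) (19.2122, 12)]  |A|=507.9961
4. ⊥bis P3·P2 via (41.87,7.32): [(16.1218, 0) (42.261, 0) (41.62, 12) (19.2122, 12)]  |A|=291.2823
5. ⊥bis P3·P4 via (29.09,6.43): [(16.1218, 0) (29.09, 0) (29.09, 12) (19.2122, 12)]  |A|=137.0761
6. ⊥bis P3·P5 via (24.145,7.315): [(18.0663, 0) (29.09, 0) (29.09, 12) (28.0382, 12)]  |A|=72.453
7. canonical 4-gon: [(18.0663, 0) (29.09, 0) (29.09, 12) (28.0382, 12)]
8. shoelace: 72.453

Area of P3's cell: 72.4530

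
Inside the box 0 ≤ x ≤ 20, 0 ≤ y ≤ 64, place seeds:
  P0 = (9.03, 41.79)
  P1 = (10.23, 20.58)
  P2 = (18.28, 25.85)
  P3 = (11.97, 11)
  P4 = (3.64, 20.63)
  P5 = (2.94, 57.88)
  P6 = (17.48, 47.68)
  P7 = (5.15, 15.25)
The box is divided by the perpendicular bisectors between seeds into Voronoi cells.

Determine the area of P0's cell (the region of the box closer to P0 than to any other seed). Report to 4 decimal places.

1. box [0,20]×[0,64]: [(0, 0) (20, 0) (20, 64) (0, 64)]
2. ⊥bis P0·P1 via (9.63,31.185): [(0, 30.6402) (20, 31.7717) (20, 64) (0, 64)]  |A|=655.8813
3. ⊥bis P0·P2 via (13.655,33.82): [(0, 30.6402) (9.0585, 31.1527) (20, 37.502) (20, 64) (0, 64)]  |A|=624.5324
4. ⊥bis P0·P3 via (10.5,26.395): [(0, 30.6402) (9.0585, 31.1527) (20, 37.502) (20, 64) (0, 64)]  |A|=624.5324
5. ⊥bis P0·P4 via (6.335,31.21): [(0, 32.8237) (7.0142, 31.037) (9.0585, 31.1527) (20, 37.502) (20, 64) (0, 64)]  |A|=616.8746
6. ⊥bis P0·P5 via (5.985,49.835): [(0, 47.5697) (0, 32.8237) (7.0142, 31.037) (9.0585, 31.1527) (20, 37.502) (20, 55.1396)]  |A|=363.9678
7. ⊥bis P0·P6 via (13.255,44.735): [(8.9246, 50.9476) (0, 47.5697) (0, 32.8237) (7.0142, 31.037) (9.0585, 31.1527) (18.7872, 36.7982)]  |A|=254.2453
8. ⊥bis P0·P7 via (7.09,28.52): [(8.9246, 50.9476) (0, 47.5697) (0, 32.8237) (7.0142, 31.037) (9.0585, 31.1527) (18.7872, 36.7982)]  |A|=254.2453
9. canonical 6-gon: [(8.9246, 50.9476) (0, 47.5697) (0, 32.8237) (7.0142, 31.037) (9.0585, 31.1527) (18.7872, 36.7982)]
10. shoelace: 254.2453

Area of P0's cell: 254.2453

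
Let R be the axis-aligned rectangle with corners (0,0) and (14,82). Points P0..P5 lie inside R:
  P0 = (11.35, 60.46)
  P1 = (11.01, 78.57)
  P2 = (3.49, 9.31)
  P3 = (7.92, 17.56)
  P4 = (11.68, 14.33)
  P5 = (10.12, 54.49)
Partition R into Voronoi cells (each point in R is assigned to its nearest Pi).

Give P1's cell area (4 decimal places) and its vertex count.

1. box [0,14]×[0,82]: [(0, 0) (14, 0) (14, 82) (0, 82)]
2. ⊥bis P1·P0 via (11.18,69.515): [(0, 69.3051) (14, 69.5679) (14, 82) (0, 82)]  |A|=175.8887
3. ⊥bis P1·P2 via (7.25,43.94): [(0, 69.3051) (14, 69.5679) (14, 82) (0, 82)]  |A|=175.8887
4. ⊥bis P1·P3 via (9.465,48.065): [(0, 69.3051) (14, 69.5679) (14, 82) (0, 82)]  |A|=175.8887
5. ⊥bis P1·P4 via (11.345,46.45): [(0, 69.3051) (14, 69.5679) (14, 82) (0, 82)]  |A|=175.8887
6. ⊥bis P1·P5 via (10.565,66.53): [(0, 69.3051) (14, 69.5679) (14, 82) (0, 82)]  |A|=175.8887
7. canonical 4-gon: [(0, 69.3051) (14, 69.5679) (14, 82) (0, 82)]
8. shoelace: 175.8887

Area of P1's cell: 175.8887 (4 vertices)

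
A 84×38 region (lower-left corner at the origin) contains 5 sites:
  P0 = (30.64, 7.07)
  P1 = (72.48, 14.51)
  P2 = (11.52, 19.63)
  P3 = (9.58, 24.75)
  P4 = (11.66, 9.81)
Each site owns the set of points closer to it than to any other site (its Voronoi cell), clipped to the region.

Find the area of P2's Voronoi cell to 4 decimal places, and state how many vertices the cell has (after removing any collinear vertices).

Area of P2's cell: 228.9337 (4 vertices)

1. box [0,84]×[0,38]: [(0, 0) (84, 0) (84, 38) (0, 38)]
2. ⊥bis P2·P0 via (21.08,13.35): [(0, 0) (12.3103, 0) (37.2727, 38) (0, 38)]  |A|=942.0772
3. ⊥bis P2·P1 via (42,17.07): [(0, 0) (12.3103, 0) (37.2727, 38) (0, 38)]  |A|=942.0772
4. ⊥bis P2·P3 via (10.55,22.19): [(0, 18.1925) (0, 0) (12.3103, 0) (32.3009, 30.4316)]  |A|=481.1295
5. ⊥bis P2·P4 via (11.59,14.72): [(0, 18.1925) (0, 14.5548) (22.0782, 14.8695) (32.3009, 30.4316)]  |A|=228.9337
6. canonical 4-gon: [(0, 18.1925) (0, 14.5548) (22.0782, 14.8695) (32.3009, 30.4316)]
7. shoelace: 228.9337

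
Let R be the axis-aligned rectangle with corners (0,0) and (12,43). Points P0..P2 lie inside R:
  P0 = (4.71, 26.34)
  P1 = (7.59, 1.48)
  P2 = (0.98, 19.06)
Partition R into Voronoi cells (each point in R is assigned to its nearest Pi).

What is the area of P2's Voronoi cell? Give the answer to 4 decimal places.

Area of P2's cell: 122.0240

1. box [0,12]×[0,43]: [(0, 0) (12, 0) (12, 43) (0, 43)]
2. ⊥bis P2·P0 via (2.845,22.7): [(0, 24.1577) (0, 0) (12, 0) (12, 18.0093)]  |A|=253.002
3. ⊥bis P2·P1 via (4.285,10.27): [(0, 24.1577) (0, 8.6589) (12, 13.1708) (12, 18.0093)]  |A|=122.024
4. canonical 4-gon: [(0, 24.1577) (0, 8.6589) (12, 13.1708) (12, 18.0093)]
5. shoelace: 122.024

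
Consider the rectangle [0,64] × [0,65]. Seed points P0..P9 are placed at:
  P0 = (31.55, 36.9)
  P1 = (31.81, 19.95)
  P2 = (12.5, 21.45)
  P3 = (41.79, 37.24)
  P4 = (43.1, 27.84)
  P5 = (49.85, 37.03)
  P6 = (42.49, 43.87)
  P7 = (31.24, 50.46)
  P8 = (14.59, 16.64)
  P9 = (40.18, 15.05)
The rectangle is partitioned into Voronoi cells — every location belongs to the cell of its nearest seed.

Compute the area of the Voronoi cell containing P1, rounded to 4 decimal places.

Area of P1's cell: 256.9922

1. box [0,64]×[0,65]: [(0, 0) (64, 0) (64, 65) (0, 65)]
2. ⊥bis P1·P0 via (31.68,28.425): [(0, 27.9391) (0, 0) (64, 0) (64, 28.9208)]  |A|=1819.5141
3. ⊥bis P1·P2 via (22.155,20.7): [(22.7444, 28.2879) (20.547, 0) (64, 0) (64, 28.9208)]  |A|=1211.1688
4. ⊥bis P1·P3 via (36.8,28.595): [(36.9544, 28.5059) (22.7444, 28.2879) (20.547, 0) (64, 0) (64, 12.8948)]  |A|=994.4529
5. ⊥bis P1·P4 via (37.455,23.895): [(34.2615, 28.4646) (22.7444, 28.2879) (20.547, 0) (54.154, 0)]  |A|=641.0079
6. ⊥bis P1·P5 via (40.83,28.49): [(34.2615, 28.4646) (22.7444, 28.2879) (20.547, 0) (54.154, 0)]  |A|=641.0079
7. ⊥bis P1·P6 via (37.15,31.91): [(34.2615, 28.4646) (22.7444, 28.2879) (20.547, 0) (54.154, 0)]  |A|=641.0079
8. ⊥bis P1·P7 via (31.525,35.205): [(34.2615, 28.4646) (22.7444, 28.2879) (20.547, 0) (54.154, 0)]  |A|=641.0079
9. ⊥bis P1·P8 via (23.2,18.295): [(34.2615, 28.4646) (22.7444, 28.2879) (22.3227, 22.859) (26.7166, 0) (54.154, 0)]  |A|=570.4923
10. ⊥bis P1·P9 via (35.995,17.5): [(38.6977, 22.1167) (34.2615, 28.4646) (22.7444, 28.2879) (22.3227, 22.859) (26.4777, 1.2429)]  |A|=256.9922
11. canonical 5-gon: [(38.6977, 22.1167) (34.2615, 28.4646) (22.7444, 28.2879) (22.3227, 22.859) (26.4777, 1.2429)]
12. shoelace: 256.9922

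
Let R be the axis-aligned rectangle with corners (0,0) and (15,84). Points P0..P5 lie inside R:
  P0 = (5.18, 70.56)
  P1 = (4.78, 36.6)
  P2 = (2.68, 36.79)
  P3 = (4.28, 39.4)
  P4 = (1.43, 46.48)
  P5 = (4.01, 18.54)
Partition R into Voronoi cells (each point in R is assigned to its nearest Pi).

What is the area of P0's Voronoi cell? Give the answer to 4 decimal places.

Area of P0's cell: 391.9994

1. box [0,15]×[0,84]: [(0, 0) (15, 0) (15, 84) (0, 84)]
2. ⊥bis P0·P1 via (4.98,53.58): [(0, 53.6387) (15, 53.462) (15, 84) (0, 84)]  |A|=456.7452
3. ⊥bis P0·P2 via (3.93,53.675): [(0, 53.9659) (5.2574, 53.5767) (15, 53.462) (15, 84) (0, 84)]  |A|=455.8849
4. ⊥bis P0·P3 via (4.73,54.98): [(0, 55.1166) (15, 54.6834) (15, 84) (0, 84)]  |A|=436.5001
5. ⊥bis P0·P4 via (3.305,58.52): [(0, 59.0347) (15, 56.6987) (15, 84) (0, 84)]  |A|=391.9994
6. ⊥bis P0·P5 via (4.595,44.55): [(0, 59.0347) (15, 56.6987) (15, 84) (0, 84)]  |A|=391.9994
7. canonical 4-gon: [(0, 59.0347) (15, 56.6987) (15, 84) (0, 84)]
8. shoelace: 391.9994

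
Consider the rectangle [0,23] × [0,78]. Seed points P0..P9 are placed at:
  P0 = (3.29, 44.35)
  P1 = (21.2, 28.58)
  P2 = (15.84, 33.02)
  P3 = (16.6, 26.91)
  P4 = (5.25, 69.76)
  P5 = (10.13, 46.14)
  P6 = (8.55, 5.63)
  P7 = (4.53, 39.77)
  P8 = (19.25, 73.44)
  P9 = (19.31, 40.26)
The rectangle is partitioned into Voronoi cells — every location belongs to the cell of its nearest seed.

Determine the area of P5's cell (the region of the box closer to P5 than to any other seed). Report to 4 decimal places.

Area of P5's cell: 230.6583

1. box [0,23]×[0,78]: [(0, 0) (23, 0) (23, 78) (0, 78)]
2. ⊥bis P5·P0 via (6.71,45.245): [(0, 70.8854) (18.5504, 0) (23, 0) (23, 78) (0, 78)]  |A|=1136.5222
3. ⊥bis P5·P1 via (15.665,37.36): [(0, 70.8854) (9.7494, 33.6307) (23, 41.9841) (23, 78) (0, 78)]  |A|=783.5441
4. ⊥bis P5·P2 via (12.985,39.58): [(0, 70.8854) (8.6825, 37.7075) (23, 43.9387) (23, 78) (0, 78)]  |A|=738.0859
5. ⊥bis P5·P3 via (13.365,36.525): [(0, 70.8854) (8.6825, 37.7075) (23, 43.9387) (23, 78) (0, 78)]  |A|=738.0859
6. ⊥bis P5·P4 via (7.69,57.95): [(3.606, 57.1062) (8.6825, 37.7075) (23, 43.9387) (23, 61.1131)]  |A|=321.2276
7. ⊥bis P5·P6 via (9.34,25.885): [(3.606, 57.1062) (8.6825, 37.7075) (23, 43.9387) (23, 61.1131)]  |A|=321.2276
8. ⊥bis P5·P7 via (7.33,42.955): [(3.606, 57.1062) (7.3031, 42.9787) (11.7704, 39.0514) (23, 43.9387) (23, 61.1131)]  |A|=312.1625
9. ⊥bis P5·P8 via (14.69,59.79): [(15.4183, 59.5467) (3.606, 57.1062) (7.3031, 42.9787) (11.7704, 39.0514) (23, 43.9387) (23, 57.0139)]  |A|=296.623
10. ⊥bis P5·P9 via (14.72,43.2): [(15.4183, 59.5467) (3.606, 57.1062) (7.3031, 42.9787) (11.7704, 39.0514) (12.1757, 39.2278) (23, 56.1269) (23, 57.0139)]  |A|=230.6583
11. canonical 7-gon: [(15.4183, 59.5467) (3.606, 57.1062) (7.3031, 42.9787) (11.7704, 39.0514) (12.1757, 39.2278) (23, 56.1269) (23, 57.0139)]
12. shoelace: 230.6583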